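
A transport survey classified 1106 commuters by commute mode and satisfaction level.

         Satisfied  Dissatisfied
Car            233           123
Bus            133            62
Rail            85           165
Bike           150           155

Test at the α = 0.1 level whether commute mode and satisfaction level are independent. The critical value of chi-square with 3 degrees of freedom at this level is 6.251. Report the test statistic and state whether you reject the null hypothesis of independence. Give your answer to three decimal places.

77.775; reject H₀

Row totals: 356, 195, 250, 305. Column totals: 601, 505. Grand total N = 1106.
Expected counts (row total × column total / N):
  Car, Satisfied: 356×601/1106 = 193.4503
  Car, Dissatisfied: 356×505/1106 = 162.5497
  Bus, Satisfied: 195×601/1106 = 105.9629
  Bus, Dissatisfied: 195×505/1106 = 89.0371
  Rail, Satisfied: 250×601/1106 = 135.8499
  Rail, Dissatisfied: 250×505/1106 = 114.1501
  Bike, Satisfied: 305×601/1106 = 165.7369
  Bike, Dissatisfied: 305×505/1106 = 139.2631
Contributions (O − E)²/E:
  (233 − 193.4503)²/193.4503 = 8.0857
  (123 − 162.5497)²/162.5497 = 9.6228
  (133 − 105.9629)²/105.9629 = 6.8987
  (62 − 89.0371)²/89.0371 = 8.2101
  (85 − 135.8499)²/135.8499 = 19.0336
  (165 − 114.1501)²/114.1501 = 22.6519
  (150 − 165.7369)²/165.7369 = 1.4942
  (155 − 139.2631)²/139.2631 = 1.7783
χ² = 8.0857 + 9.6228 + 6.8987 + 8.2101 + 19.0336 + 22.6519 + 1.4942 + 1.7783 = 77.775
df = (4−1)(2−1) = 3. Since 77.775 > 6.251, reject the null hypothesis of independence at α = 0.1.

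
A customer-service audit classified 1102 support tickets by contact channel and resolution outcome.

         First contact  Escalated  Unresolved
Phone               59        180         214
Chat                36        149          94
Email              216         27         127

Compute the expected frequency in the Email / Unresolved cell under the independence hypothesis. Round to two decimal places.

Row total (Email) = 370; column total (Unresolved) = 435; grand total N = 1102.
Expected count = (row total × column total) / N = 370 × 435 / 1102 = 146.05.

146.05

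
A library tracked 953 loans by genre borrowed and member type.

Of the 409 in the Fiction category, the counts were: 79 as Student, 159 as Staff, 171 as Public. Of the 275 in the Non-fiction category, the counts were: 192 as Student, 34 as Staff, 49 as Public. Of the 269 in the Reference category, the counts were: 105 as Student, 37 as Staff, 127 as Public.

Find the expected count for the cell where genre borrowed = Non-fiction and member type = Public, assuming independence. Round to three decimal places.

Row total (Non-fiction) = 275; column total (Public) = 347; grand total N = 953.
Expected count = (row total × column total) / N = 275 × 347 / 953 = 100.131.

100.131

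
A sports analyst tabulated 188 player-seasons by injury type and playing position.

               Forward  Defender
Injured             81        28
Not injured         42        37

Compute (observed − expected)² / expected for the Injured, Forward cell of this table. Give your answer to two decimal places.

Row total (Injured) = 109; column total (Forward) = 123; N = 188.
Expected count E = 109 × 123 / 188 = 71.314.
Contribution = (O − E)²/E = (81 − 71.314)² / 71.314 = 1.32.

1.32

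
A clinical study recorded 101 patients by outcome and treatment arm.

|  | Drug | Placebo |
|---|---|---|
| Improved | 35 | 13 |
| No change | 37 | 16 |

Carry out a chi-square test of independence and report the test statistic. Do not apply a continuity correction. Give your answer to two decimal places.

0.12

Row totals: 48, 53. Column totals: 72, 29. Grand total N = 101.
Expected counts (row total × column total / N):
  Improved, Drug: 48×72/101 = 34.218
  Improved, Placebo: 48×29/101 = 13.782
  No change, Drug: 53×72/101 = 37.782
  No change, Placebo: 53×29/101 = 15.218
Contributions (O − E)²/E:
  (35 − 34.218)²/34.218 = 0.0179
  (13 − 13.782)²/13.782 = 0.0444
  (37 − 37.782)²/37.782 = 0.0162
  (16 − 15.218)²/15.218 = 0.0402
χ² = 0.0179 + 0.0444 + 0.0162 + 0.0402 = 0.12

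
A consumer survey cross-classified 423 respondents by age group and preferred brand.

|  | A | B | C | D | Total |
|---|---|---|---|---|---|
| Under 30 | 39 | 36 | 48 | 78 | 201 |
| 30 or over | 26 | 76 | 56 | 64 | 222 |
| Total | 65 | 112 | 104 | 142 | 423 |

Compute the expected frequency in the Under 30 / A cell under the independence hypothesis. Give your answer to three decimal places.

30.887

Row total (Under 30) = 201; column total (A) = 65; grand total N = 423.
Expected count = (row total × column total) / N = 201 × 65 / 423 = 30.887.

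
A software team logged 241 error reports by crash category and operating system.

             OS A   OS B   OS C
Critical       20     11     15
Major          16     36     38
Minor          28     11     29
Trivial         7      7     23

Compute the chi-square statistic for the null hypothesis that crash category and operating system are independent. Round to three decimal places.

Row totals: 46, 90, 68, 37. Column totals: 71, 65, 105. Grand total N = 241.
Expected counts (row total × column total / N):
  Critical, OS A: 46×71/241 = 13.5519
  Critical, OS B: 46×65/241 = 12.4066
  Critical, OS C: 46×105/241 = 20.0415
  Major, OS A: 90×71/241 = 26.5145
  Major, OS B: 90×65/241 = 24.2739
  Major, OS C: 90×105/241 = 39.2116
  Minor, OS A: 68×71/241 = 20.0332
  Minor, OS B: 68×65/241 = 18.3402
  Minor, OS C: 68×105/241 = 29.6266
  Trivial, OS A: 37×71/241 = 10.9004
  Trivial, OS B: 37×65/241 = 9.9793
  Trivial, OS C: 37×105/241 = 16.1203
Contributions (O − E)²/E:
  (20 − 13.5519)²/13.5519 = 3.0681
  (11 − 12.4066)²/12.4066 = 0.1595
  (15 − 20.0415)²/20.0415 = 1.2682
  (16 − 26.5145)²/26.5145 = 4.1696
  (36 − 24.2739)²/24.2739 = 5.6646
  (38 − 39.2116)²/39.2116 = 0.0374
  (28 − 20.0332)²/20.0332 = 3.1682
  (11 − 18.3402)²/18.3402 = 2.9377
  (29 − 29.6266)²/29.6266 = 0.0133
  (7 − 10.9004)²/10.9004 = 1.3956
  (7 − 9.9793)²/9.9793 = 0.8895
  (23 − 16.1203)²/16.1203 = 2.9361
χ² = 3.0681 + 0.1595 + 1.2682 + 4.1696 + 5.6646 + 0.0374 + 3.1682 + 2.9377 + 0.0133 + 1.3956 + 0.8895 + 2.9361 = 25.708

25.708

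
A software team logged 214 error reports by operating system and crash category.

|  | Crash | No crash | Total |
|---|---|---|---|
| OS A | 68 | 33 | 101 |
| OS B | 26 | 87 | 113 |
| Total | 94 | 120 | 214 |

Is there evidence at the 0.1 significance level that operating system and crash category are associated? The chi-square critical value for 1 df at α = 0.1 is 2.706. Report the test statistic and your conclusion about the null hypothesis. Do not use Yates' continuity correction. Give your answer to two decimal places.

42.53; reject H₀

Grand total N = 214.
Expected counts (row total × column total / N):
  OS A, Crash: 101×94/214 = 44.3645
  OS A, No crash: 101×120/214 = 56.6355
  OS B, Crash: 113×94/214 = 49.6355
  OS B, No crash: 113×120/214 = 63.3645
Contributions (O − E)²/E:
  (68 − 44.3645)²/44.3645 = 12.5920
  (33 − 56.6355)²/56.6355 = 9.8637
  (26 − 49.6355)²/49.6355 = 11.2548
  (87 − 63.3645)²/63.3645 = 8.8162
χ² = 12.5920 + 9.8637 + 11.2548 + 8.8162 = 42.53
df = (2−1)(2−1) = 1. Since 42.53 > 2.706, reject the null hypothesis of independence at α = 0.1.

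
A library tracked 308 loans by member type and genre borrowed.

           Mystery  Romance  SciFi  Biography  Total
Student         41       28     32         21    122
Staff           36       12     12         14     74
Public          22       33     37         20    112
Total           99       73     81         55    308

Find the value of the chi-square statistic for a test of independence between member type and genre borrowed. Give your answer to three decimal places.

Grand total N = 308.
Expected counts (row total × column total / N):
  Student, Mystery: 122×99/308 = 39.2143
  Student, Romance: 122×73/308 = 28.9156
  Student, SciFi: 122×81/308 = 32.0844
  Student, Biography: 122×55/308 = 21.7857
  Staff, Mystery: 74×99/308 = 23.7857
  Staff, Romance: 74×73/308 = 17.5390
  Staff, SciFi: 74×81/308 = 19.4610
  Staff, Biography: 74×55/308 = 13.2143
  Public, Mystery: 112×99/308 = 36.0000
  Public, Romance: 112×73/308 = 26.5455
  Public, SciFi: 112×81/308 = 29.4545
  Public, Biography: 112×55/308 = 20.0000
Contributions (O − E)²/E:
  (41 − 39.2143)²/39.2143 = 0.0813
  (28 − 28.9156)²/28.9156 = 0.0290
  (32 − 32.0844)²/32.0844 = 0.0002
  (21 − 21.7857)²/21.7857 = 0.0283
  (36 − 23.7857)²/23.7857 = 6.2722
  (12 − 17.5390)²/17.5390 = 1.7493
  (12 − 19.4610)²/19.4610 = 2.8604
  (14 − 13.2143)²/13.2143 = 0.0467
  (22 − 36.0000)²/36.0000 = 5.4444
  (33 − 26.5455)²/26.5455 = 1.5694
  (37 − 29.4545)²/29.4545 = 1.9330
  (20 − 20.0000)²/20.0000 = 0.0000
χ² = 0.0813 + 0.0290 + 0.0002 + 0.0283 + 6.2722 + 1.7493 + 2.8604 + 0.0467 + 5.4444 + 1.5694 + 1.9330 + 0.0000 = 20.014

20.014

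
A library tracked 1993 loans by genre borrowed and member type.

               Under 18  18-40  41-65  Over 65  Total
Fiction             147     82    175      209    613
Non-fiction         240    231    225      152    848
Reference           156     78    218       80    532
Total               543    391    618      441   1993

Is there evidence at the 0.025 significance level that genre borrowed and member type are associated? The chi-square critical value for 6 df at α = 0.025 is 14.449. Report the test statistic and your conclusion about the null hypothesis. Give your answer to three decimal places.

129.790; reject H₀

Grand total N = 1993.
Expected counts (row total × column total / N):
  Fiction, Under 18: 613×543/1993 = 167.0140
  Fiction, 18-40: 613×391/1993 = 120.2624
  Fiction, 41-65: 613×618/1993 = 190.0823
  Fiction, Over 65: 613×441/1993 = 135.6412
  Non-fiction, Under 18: 848×543/1993 = 231.0406
  Non-fiction, 18-40: 848×391/1993 = 166.3663
  Non-fiction, 41-65: 848×618/1993 = 262.9523
  Non-fiction, Over 65: 848×441/1993 = 187.6407
  Reference, Under 18: 532×543/1993 = 144.9453
  Reference, 18-40: 532×391/1993 = 104.3713
  Reference, 41-65: 532×618/1993 = 164.9654
  Reference, Over 65: 532×441/1993 = 117.7180
Contributions (O − E)²/E:
  (147 − 167.0140)²/167.0140 = 2.3984
  (82 − 120.2624)²/120.2624 = 12.1735
  (175 − 190.0823)²/190.0823 = 1.1967
  (209 − 135.6412)²/135.6412 = 39.6746
  (240 − 231.0406)²/231.0406 = 0.3474
  (231 − 166.3663)²/166.3663 = 25.1103
  (225 − 262.9523)²/262.9523 = 5.4777
  (152 − 187.6407)²/187.6407 = 6.7696
  (156 − 144.9453)²/144.9453 = 0.8431
  (78 − 104.3713)²/104.3713 = 6.6632
  (218 − 164.9654)²/164.9654 = 17.0501
  (80 − 117.7180)²/117.7180 = 12.0852
χ² = 2.3984 + 12.1735 + 1.1967 + 39.6746 + 0.3474 + 25.1103 + 5.4777 + 6.7696 + 0.8431 + 6.6632 + 17.0501 + 12.0852 = 129.790
df = (3−1)(4−1) = 6. Since 129.790 > 14.449, reject the null hypothesis of independence at α = 0.025.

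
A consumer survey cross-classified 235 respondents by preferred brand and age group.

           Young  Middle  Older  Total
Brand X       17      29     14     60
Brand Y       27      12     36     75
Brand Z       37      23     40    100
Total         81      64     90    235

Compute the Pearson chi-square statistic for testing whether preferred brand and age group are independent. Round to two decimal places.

20.26

Grand total N = 235.
Expected counts (row total × column total / N):
  Brand X, Young: 60×81/235 = 20.681
  Brand X, Middle: 60×64/235 = 16.340
  Brand X, Older: 60×90/235 = 22.979
  Brand Y, Young: 75×81/235 = 25.851
  Brand Y, Middle: 75×64/235 = 20.426
  Brand Y, Older: 75×90/235 = 28.723
  Brand Z, Young: 100×81/235 = 34.468
  Brand Z, Middle: 100×64/235 = 27.234
  Brand Z, Older: 100×90/235 = 38.298
Contributions (O − E)²/E:
  (17 − 20.681)²/20.681 = 0.6552
  (29 − 16.340)²/16.340 = 9.8088
  (14 − 22.979)²/22.979 = 3.5085
  (27 − 25.851)²/25.851 = 0.0511
  (12 − 20.426)²/20.426 = 3.4758
  (36 − 28.723)²/28.723 = 1.8436
  (37 − 34.468)²/34.468 = 0.1860
  (23 − 27.234)²/27.234 = 0.6582
  (40 − 38.298)²/38.298 = 0.0756
χ² = 0.6552 + 9.8088 + 3.5085 + 0.0511 + 3.4758 + 1.8436 + 0.1860 + 0.6582 + 0.0756 = 20.26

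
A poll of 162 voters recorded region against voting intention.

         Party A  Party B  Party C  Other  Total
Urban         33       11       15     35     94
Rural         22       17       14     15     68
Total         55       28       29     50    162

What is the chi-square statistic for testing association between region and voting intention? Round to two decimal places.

7.54

Grand total N = 162.
Expected counts (row total × column total / N):
  Urban, Party A: 94×55/162 = 31.914
  Urban, Party B: 94×28/162 = 16.247
  Urban, Party C: 94×29/162 = 16.827
  Urban, Other: 94×50/162 = 29.012
  Rural, Party A: 68×55/162 = 23.086
  Rural, Party B: 68×28/162 = 11.753
  Rural, Party C: 68×29/162 = 12.173
  Rural, Other: 68×50/162 = 20.988
Contributions (O − E)²/E:
  (33 − 31.914)²/31.914 = 0.0370
  (11 − 16.247)²/16.247 = 1.6945
  (15 − 16.827)²/16.827 = 0.1984
  (35 − 29.012)²/29.012 = 1.2359
  (22 − 23.086)²/23.086 = 0.0511
  (17 − 11.753)²/11.753 = 2.3425
  (14 − 12.173)²/12.173 = 0.2742
  (15 − 20.988)²/20.988 = 1.7084
χ² = 0.0370 + 1.6945 + 0.1984 + 1.2359 + 0.0511 + 2.3425 + 0.2742 + 1.7084 = 7.54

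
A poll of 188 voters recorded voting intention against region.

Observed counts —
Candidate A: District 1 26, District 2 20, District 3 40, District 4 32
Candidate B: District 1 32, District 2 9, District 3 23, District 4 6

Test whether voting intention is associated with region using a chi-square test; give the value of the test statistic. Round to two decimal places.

Row totals: 118, 70. Column totals: 58, 29, 63, 38. Grand total N = 188.
Expected counts (row total × column total / N):
  Candidate A, District 1: 118×58/188 = 36.404
  Candidate A, District 2: 118×29/188 = 18.202
  Candidate A, District 3: 118×63/188 = 39.543
  Candidate A, District 4: 118×38/188 = 23.851
  Candidate B, District 1: 70×58/188 = 21.596
  Candidate B, District 2: 70×29/188 = 10.798
  Candidate B, District 3: 70×63/188 = 23.457
  Candidate B, District 4: 70×38/188 = 14.149
Contributions (O − E)²/E:
  (26 − 36.404)²/36.404 = 2.9734
  (20 − 18.202)²/18.202 = 0.1776
  (40 − 39.543)²/39.543 = 0.0053
  (32 − 23.851)²/23.851 = 2.7842
  (32 − 21.596)²/21.596 = 5.0122
  (9 − 10.798)²/10.798 = 0.2994
  (23 − 23.457)²/23.457 = 0.0089
  (6 − 14.149)²/14.149 = 4.6933
χ² = 2.9734 + 0.1776 + 0.0053 + 2.7842 + 5.0122 + 0.2994 + 0.0089 + 4.6933 = 15.95

15.95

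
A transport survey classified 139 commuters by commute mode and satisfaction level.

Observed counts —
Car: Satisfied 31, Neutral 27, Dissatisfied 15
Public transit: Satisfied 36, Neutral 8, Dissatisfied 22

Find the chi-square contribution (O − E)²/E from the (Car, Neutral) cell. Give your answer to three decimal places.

Row total (Car) = 73; column total (Neutral) = 35; N = 139.
Expected count E = 73 × 35 / 139 = 18.3813.
Contribution = (O − E)²/E = (27 − 18.3813)² / 18.3813 = 4.041.

4.041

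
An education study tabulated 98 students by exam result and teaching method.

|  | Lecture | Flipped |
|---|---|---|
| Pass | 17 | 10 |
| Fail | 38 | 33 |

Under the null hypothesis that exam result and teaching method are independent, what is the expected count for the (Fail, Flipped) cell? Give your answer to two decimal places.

Row total (Fail) = 71; column total (Flipped) = 43; grand total N = 98.
Expected count = (row total × column total) / N = 71 × 43 / 98 = 31.15.

31.15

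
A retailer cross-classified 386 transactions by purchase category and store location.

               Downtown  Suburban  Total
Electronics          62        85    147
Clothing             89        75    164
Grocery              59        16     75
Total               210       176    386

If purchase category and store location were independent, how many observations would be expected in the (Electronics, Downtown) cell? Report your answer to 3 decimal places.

79.974

Row total (Electronics) = 147; column total (Downtown) = 210; grand total N = 386.
Expected count = (row total × column total) / N = 147 × 210 / 386 = 79.974.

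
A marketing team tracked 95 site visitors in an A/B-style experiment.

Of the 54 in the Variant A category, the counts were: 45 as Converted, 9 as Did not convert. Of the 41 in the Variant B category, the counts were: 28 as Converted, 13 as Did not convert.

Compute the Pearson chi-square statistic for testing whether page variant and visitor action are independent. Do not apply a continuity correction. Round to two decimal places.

Row totals: 54, 41. Column totals: 73, 22. Grand total N = 95.
Expected counts (row total × column total / N):
  Variant A, Converted: 54×73/95 = 41.495
  Variant A, Did not convert: 54×22/95 = 12.505
  Variant B, Converted: 41×73/95 = 31.505
  Variant B, Did not convert: 41×22/95 = 9.495
Contributions (O − E)²/E:
  (45 − 41.495)²/41.495 = 0.2961
  (9 − 12.505)²/12.505 = 0.9824
  (28 − 31.505)²/31.505 = 0.3899
  (13 − 9.495)²/9.495 = 1.2938
χ² = 0.2961 + 0.9824 + 0.3899 + 1.2938 = 2.96

2.96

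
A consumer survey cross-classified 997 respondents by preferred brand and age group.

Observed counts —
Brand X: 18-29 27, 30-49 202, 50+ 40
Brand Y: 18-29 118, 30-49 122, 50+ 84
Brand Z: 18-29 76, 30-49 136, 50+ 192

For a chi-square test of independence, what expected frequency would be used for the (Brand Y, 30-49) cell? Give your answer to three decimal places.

Row total (Brand Y) = 324; column total (30-49) = 460; grand total N = 997.
Expected count = (row total × column total) / N = 324 × 460 / 997 = 149.488.

149.488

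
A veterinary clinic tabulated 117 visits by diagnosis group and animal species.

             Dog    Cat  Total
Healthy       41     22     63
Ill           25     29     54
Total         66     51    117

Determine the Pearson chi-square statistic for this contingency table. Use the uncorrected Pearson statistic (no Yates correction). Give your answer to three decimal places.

Grand total N = 117.
Expected counts (row total × column total / N):
  Healthy, Dog: 63×66/117 = 35.5385
  Healthy, Cat: 63×51/117 = 27.4615
  Ill, Dog: 54×66/117 = 30.4615
  Ill, Cat: 54×51/117 = 23.5385
Contributions (O − E)²/E:
  (41 − 35.5385)²/35.5385 = 0.8393
  (22 − 27.4615)²/27.4615 = 1.0862
  (25 − 30.4615)²/30.4615 = 0.9792
  (29 − 23.5385)²/23.5385 = 1.2672
χ² = 0.8393 + 1.0862 + 0.9792 + 1.2672 = 4.172

4.172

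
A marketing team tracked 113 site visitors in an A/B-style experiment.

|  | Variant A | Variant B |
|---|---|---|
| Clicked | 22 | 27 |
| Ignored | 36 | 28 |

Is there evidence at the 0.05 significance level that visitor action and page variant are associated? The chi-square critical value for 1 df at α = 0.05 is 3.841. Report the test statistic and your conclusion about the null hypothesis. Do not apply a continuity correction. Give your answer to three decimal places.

1.432; fail to reject H₀

Row totals: 49, 64. Column totals: 58, 55. Grand total N = 113.
Expected counts (row total × column total / N):
  Clicked, Variant A: 49×58/113 = 25.1504
  Clicked, Variant B: 49×55/113 = 23.8496
  Ignored, Variant A: 64×58/113 = 32.8496
  Ignored, Variant B: 64×55/113 = 31.1504
Contributions (O − E)²/E:
  (22 − 25.1504)²/25.1504 = 0.3946
  (27 − 23.8496)²/23.8496 = 0.4162
  (36 − 32.8496)²/32.8496 = 0.3021
  (28 − 31.1504)²/31.1504 = 0.3186
χ² = 0.3946 + 0.4162 + 0.3021 + 0.3186 = 1.432
df = (2−1)(2−1) = 1. Since 1.432 < 3.841, fail to reject the null hypothesis of independence at α = 0.05.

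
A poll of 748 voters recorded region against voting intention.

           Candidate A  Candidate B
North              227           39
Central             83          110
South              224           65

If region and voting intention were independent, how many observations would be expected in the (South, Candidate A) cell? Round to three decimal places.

Row total (South) = 289; column total (Candidate A) = 534; grand total N = 748.
Expected count = (row total × column total) / N = 289 × 534 / 748 = 206.318.

206.318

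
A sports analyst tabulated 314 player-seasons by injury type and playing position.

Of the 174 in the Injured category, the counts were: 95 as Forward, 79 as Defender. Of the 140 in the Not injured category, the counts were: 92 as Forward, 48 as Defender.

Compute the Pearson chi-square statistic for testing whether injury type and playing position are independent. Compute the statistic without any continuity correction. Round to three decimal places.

Row totals: 174, 140. Column totals: 187, 127. Grand total N = 314.
Expected counts (row total × column total / N):
  Injured, Forward: 174×187/314 = 103.6242
  Injured, Defender: 174×127/314 = 70.3758
  Not injured, Forward: 140×187/314 = 83.3758
  Not injured, Defender: 140×127/314 = 56.6242
Contributions (O − E)²/E:
  (95 − 103.6242)²/103.6242 = 0.7178
  (79 − 70.3758)²/70.3758 = 1.0569
  (92 − 83.3758)²/83.3758 = 0.8921
  (48 − 56.6242)²/56.6242 = 1.3135
χ² = 0.7178 + 1.0569 + 0.8921 + 1.3135 = 3.980

3.980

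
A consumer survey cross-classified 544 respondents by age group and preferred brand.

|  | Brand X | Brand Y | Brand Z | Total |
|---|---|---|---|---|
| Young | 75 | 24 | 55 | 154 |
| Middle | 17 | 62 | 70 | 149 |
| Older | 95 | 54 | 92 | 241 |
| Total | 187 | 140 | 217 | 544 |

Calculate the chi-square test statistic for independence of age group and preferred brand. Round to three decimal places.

Grand total N = 544.
Expected counts (row total × column total / N):
  Young, Brand X: 154×187/544 = 52.9375
  Young, Brand Y: 154×140/544 = 39.6324
  Young, Brand Z: 154×217/544 = 61.4301
  Middle, Brand X: 149×187/544 = 51.2188
  Middle, Brand Y: 149×140/544 = 38.3456
  Middle, Brand Z: 149×217/544 = 59.4357
  Older, Brand X: 241×187/544 = 82.8438
  Older, Brand Y: 241×140/544 = 62.0221
  Older, Brand Z: 241×217/544 = 96.1342
Contributions (O − E)²/E:
  (75 − 52.9375)²/52.9375 = 9.1949
  (24 − 39.6324)²/39.6324 = 6.1660
  (55 − 61.4301)²/61.4301 = 0.6731
  (17 − 51.2188)²/51.2188 = 22.8613
  (62 − 38.3456)²/38.3456 = 14.5918
  (70 − 59.4357)²/59.4357 = 1.8777
  (95 − 82.8438)²/82.8438 = 1.7838
  (54 − 62.0221)²/62.0221 = 1.0376
  (92 − 96.1342)²/96.1342 = 0.1778
χ² = 9.1949 + 6.1660 + 0.6731 + 22.8613 + 14.5918 + 1.8777 + 1.7838 + 1.0376 + 0.1778 = 58.364

58.364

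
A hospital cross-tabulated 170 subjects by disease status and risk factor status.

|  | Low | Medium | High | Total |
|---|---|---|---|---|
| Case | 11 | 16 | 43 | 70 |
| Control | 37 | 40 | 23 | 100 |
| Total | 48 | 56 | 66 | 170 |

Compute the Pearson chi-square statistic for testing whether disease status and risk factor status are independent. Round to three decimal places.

Grand total N = 170.
Expected counts (row total × column total / N):
  Case, Low: 70×48/170 = 19.7647
  Case, Medium: 70×56/170 = 23.0588
  Case, High: 70×66/170 = 27.1765
  Control, Low: 100×48/170 = 28.2353
  Control, Medium: 100×56/170 = 32.9412
  Control, High: 100×66/170 = 38.8235
Contributions (O − E)²/E:
  (11 − 19.7647)²/19.7647 = 3.8867
  (16 − 23.0588)²/23.0588 = 2.1609
  (43 − 27.1765)²/27.1765 = 9.2132
  (37 − 28.2353)²/28.2353 = 2.7207
  (40 − 32.9412)²/32.9412 = 1.5126
  (23 − 38.8235)²/38.8235 = 6.4493
χ² = 3.8867 + 2.1609 + 9.2132 + 2.7207 + 1.5126 + 6.4493 = 25.943

25.943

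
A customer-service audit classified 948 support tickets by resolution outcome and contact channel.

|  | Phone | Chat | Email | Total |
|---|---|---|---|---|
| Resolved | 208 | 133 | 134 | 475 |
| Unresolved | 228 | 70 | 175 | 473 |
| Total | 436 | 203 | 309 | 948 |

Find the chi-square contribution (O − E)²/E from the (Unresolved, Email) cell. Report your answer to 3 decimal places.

2.813

Row total (Unresolved) = 473; column total (Email) = 309; N = 948.
Expected count E = 473 × 309 / 948 = 154.1741.
Contribution = (O − E)²/E = (175 − 154.1741)² / 154.1741 = 2.813.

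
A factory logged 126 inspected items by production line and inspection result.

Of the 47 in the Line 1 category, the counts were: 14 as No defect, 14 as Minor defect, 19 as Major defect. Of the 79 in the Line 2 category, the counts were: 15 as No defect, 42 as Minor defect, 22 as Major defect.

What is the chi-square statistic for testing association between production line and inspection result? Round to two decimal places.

Row totals: 47, 79. Column totals: 29, 56, 41. Grand total N = 126.
Expected counts (row total × column total / N):
  Line 1, No defect: 47×29/126 = 10.817
  Line 1, Minor defect: 47×56/126 = 20.889
  Line 1, Major defect: 47×41/126 = 15.294
  Line 2, No defect: 79×29/126 = 18.183
  Line 2, Minor defect: 79×56/126 = 35.111
  Line 2, Major defect: 79×41/126 = 25.706
Contributions (O − E)²/E:
  (14 − 10.817)²/10.817 = 0.9366
  (14 − 20.889)²/20.889 = 2.2719
  (19 − 15.294)²/15.294 = 0.8980
  (15 − 18.183)²/18.183 = 0.5572
  (42 − 35.111)²/35.111 = 1.3517
  (22 − 25.706)²/25.706 = 0.5343
χ² = 0.9366 + 2.2719 + 0.8980 + 0.5572 + 1.3517 + 0.5343 = 6.55

6.55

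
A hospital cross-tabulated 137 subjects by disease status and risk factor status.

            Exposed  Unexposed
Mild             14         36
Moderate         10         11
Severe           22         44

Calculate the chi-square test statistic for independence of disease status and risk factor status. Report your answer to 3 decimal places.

Row totals: 50, 21, 66. Column totals: 46, 91. Grand total N = 137.
Expected counts (row total × column total / N):
  Mild, Exposed: 50×46/137 = 16.7883
  Mild, Unexposed: 50×91/137 = 33.2117
  Moderate, Exposed: 21×46/137 = 7.0511
  Moderate, Unexposed: 21×91/137 = 13.9489
  Severe, Exposed: 66×46/137 = 22.1606
  Severe, Unexposed: 66×91/137 = 43.8394
Contributions (O − E)²/E:
  (14 − 16.7883)²/16.7883 = 0.4631
  (36 − 33.2117)²/33.2117 = 0.2341
  (10 − 7.0511)²/7.0511 = 1.2333
  (11 − 13.9489)²/13.9489 = 0.6234
  (22 − 22.1606)²/22.1606 = 0.0012
  (44 − 43.8394)²/43.8394 = 0.0006
χ² = 0.4631 + 0.2341 + 1.2333 + 0.6234 + 0.0012 + 0.0006 = 2.556

2.556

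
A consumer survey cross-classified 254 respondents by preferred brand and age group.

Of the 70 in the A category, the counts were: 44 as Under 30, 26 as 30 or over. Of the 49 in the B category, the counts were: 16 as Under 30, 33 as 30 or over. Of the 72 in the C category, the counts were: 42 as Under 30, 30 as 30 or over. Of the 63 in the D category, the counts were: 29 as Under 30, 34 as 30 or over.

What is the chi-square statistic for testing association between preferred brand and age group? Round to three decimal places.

Row totals: 70, 49, 72, 63. Column totals: 131, 123. Grand total N = 254.
Expected counts (row total × column total / N):
  A, Under 30: 70×131/254 = 36.1024
  A, 30 or over: 70×123/254 = 33.8976
  B, Under 30: 49×131/254 = 25.2717
  B, 30 or over: 49×123/254 = 23.7283
  C, Under 30: 72×131/254 = 37.1339
  C, 30 or over: 72×123/254 = 34.8661
  D, Under 30: 63×131/254 = 32.4921
  D, 30 or over: 63×123/254 = 30.5079
Contributions (O − E)²/E:
  (44 − 36.1024)²/36.1024 = 1.7276
  (26 − 33.8976)²/33.8976 = 1.8400
  (16 − 25.2717)²/25.2717 = 3.4016
  (33 − 23.7283)²/23.7283 = 3.6229
  (42 − 37.1339)²/37.1339 = 0.6377
  (30 − 34.8661)²/34.8661 = 0.6791
  (29 − 32.4921)²/32.4921 = 0.3753
  (34 − 30.5079)²/30.5079 = 0.3997
χ² = 1.7276 + 1.8400 + 3.4016 + 3.6229 + 0.6377 + 0.6791 + 0.3753 + 0.3997 = 12.684

12.684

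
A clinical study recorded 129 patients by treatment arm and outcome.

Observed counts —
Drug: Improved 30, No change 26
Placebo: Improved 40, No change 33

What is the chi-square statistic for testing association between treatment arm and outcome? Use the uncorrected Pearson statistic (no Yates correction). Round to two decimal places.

Row totals: 56, 73. Column totals: 70, 59. Grand total N = 129.
Expected counts (row total × column total / N):
  Drug, Improved: 56×70/129 = 30.388
  Drug, No change: 56×59/129 = 25.612
  Placebo, Improved: 73×70/129 = 39.612
  Placebo, No change: 73×59/129 = 33.388
Contributions (O − E)²/E:
  (30 − 30.388)²/30.388 = 0.0050
  (26 − 25.612)²/25.612 = 0.0059
  (40 − 39.612)²/39.612 = 0.0038
  (33 − 33.388)²/33.388 = 0.0045
χ² = 0.0050 + 0.0059 + 0.0038 + 0.0045 = 0.02

0.02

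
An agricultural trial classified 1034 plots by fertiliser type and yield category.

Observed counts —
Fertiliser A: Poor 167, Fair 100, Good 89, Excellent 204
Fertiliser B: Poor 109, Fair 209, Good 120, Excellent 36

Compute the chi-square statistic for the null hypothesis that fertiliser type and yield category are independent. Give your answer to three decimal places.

166.838

Row totals: 560, 474. Column totals: 276, 309, 209, 240. Grand total N = 1034.
Expected counts (row total × column total / N):
  Fertiliser A, Poor: 560×276/1034 = 149.4778
  Fertiliser A, Fair: 560×309/1034 = 167.3501
  Fertiliser A, Good: 560×209/1034 = 113.1915
  Fertiliser A, Excellent: 560×240/1034 = 129.9807
  Fertiliser B, Poor: 474×276/1034 = 126.5222
  Fertiliser B, Fair: 474×309/1034 = 141.6499
  Fertiliser B, Good: 474×209/1034 = 95.8085
  Fertiliser B, Excellent: 474×240/1034 = 110.0193
Contributions (O − E)²/E:
  (167 − 149.4778)²/149.4778 = 2.0540
  (100 − 167.3501)²/167.3501 = 27.1051
  (89 − 113.1915)²/113.1915 = 5.1703
  (204 − 129.9807)²/129.9807 = 42.1513
  (109 − 126.5222)²/126.5222 = 2.4267
  (209 − 141.6499)²/141.6499 = 32.0229
  (120 − 95.8085)²/95.8085 = 6.1083
  (36 − 110.0193)²/110.0193 = 49.7991
χ² = 2.0540 + 27.1051 + 5.1703 + 42.1513 + 2.4267 + 32.0229 + 6.1083 + 49.7991 = 166.838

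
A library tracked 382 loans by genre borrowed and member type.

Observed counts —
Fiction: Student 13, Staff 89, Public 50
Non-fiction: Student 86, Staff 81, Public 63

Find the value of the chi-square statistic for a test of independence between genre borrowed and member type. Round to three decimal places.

Row totals: 152, 230. Column totals: 99, 170, 113. Grand total N = 382.
Expected counts (row total × column total / N):
  Fiction, Student: 152×99/382 = 39.3927
  Fiction, Staff: 152×170/382 = 67.6440
  Fiction, Public: 152×113/382 = 44.9634
  Non-fiction, Student: 230×99/382 = 59.6073
  Non-fiction, Staff: 230×170/382 = 102.3560
  Non-fiction, Public: 230×113/382 = 68.0366
Contributions (O − E)²/E:
  (13 − 39.3927)²/39.3927 = 17.6828
  (89 − 67.6440)²/67.6440 = 6.7423
  (50 − 44.9634)²/44.9634 = 0.5642
  (86 − 59.6073)²/59.6073 = 11.6861
  (81 − 102.3560)²/102.3560 = 4.4558
  (63 − 68.0366)²/68.0366 = 0.3728
χ² = 17.6828 + 6.7423 + 0.5642 + 11.6861 + 4.4558 + 0.3728 = 41.504

41.504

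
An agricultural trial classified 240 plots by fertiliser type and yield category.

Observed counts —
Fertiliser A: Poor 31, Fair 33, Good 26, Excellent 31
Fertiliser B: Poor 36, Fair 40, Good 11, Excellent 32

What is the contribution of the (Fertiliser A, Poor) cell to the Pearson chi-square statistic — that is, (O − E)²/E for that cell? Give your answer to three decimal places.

0.229

Row total (Fertiliser A) = 121; column total (Poor) = 67; N = 240.
Expected count E = 121 × 67 / 240 = 33.77917.
Contribution = (O − E)²/E = (31 − 33.77917)² / 33.77917 = 0.229.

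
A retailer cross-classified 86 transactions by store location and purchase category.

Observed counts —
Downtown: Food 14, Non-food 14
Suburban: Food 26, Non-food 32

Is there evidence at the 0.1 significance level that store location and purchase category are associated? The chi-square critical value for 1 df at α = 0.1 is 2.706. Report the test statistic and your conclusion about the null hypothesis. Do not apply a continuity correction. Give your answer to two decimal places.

Row totals: 28, 58. Column totals: 40, 46. Grand total N = 86.
Expected counts (row total × column total / N):
  Downtown, Food: 28×40/86 = 13.023
  Downtown, Non-food: 28×46/86 = 14.977
  Suburban, Food: 58×40/86 = 26.977
  Suburban, Non-food: 58×46/86 = 31.023
Contributions (O − E)²/E:
  (14 − 13.023)²/13.023 = 0.0733
  (14 − 14.977)²/14.977 = 0.0637
  (26 − 26.977)²/26.977 = 0.0354
  (32 − 31.023)²/31.023 = 0.0308
χ² = 0.0733 + 0.0637 + 0.0354 + 0.0308 = 0.20
df = (2−1)(2−1) = 1. Since 0.20 < 2.706, fail to reject the null hypothesis of independence at α = 0.1.

0.20; fail to reject H₀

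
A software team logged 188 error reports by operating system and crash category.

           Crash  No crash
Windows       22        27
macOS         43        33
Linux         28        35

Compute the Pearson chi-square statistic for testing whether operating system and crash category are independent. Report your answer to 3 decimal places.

2.583

Row totals: 49, 76, 63. Column totals: 93, 95. Grand total N = 188.
Expected counts (row total × column total / N):
  Windows, Crash: 49×93/188 = 24.2394
  Windows, No crash: 49×95/188 = 24.7606
  macOS, Crash: 76×93/188 = 37.5957
  macOS, No crash: 76×95/188 = 38.4043
  Linux, Crash: 63×93/188 = 31.1649
  Linux, No crash: 63×95/188 = 31.8351
Contributions (O − E)²/E:
  (22 − 24.2394)²/24.2394 = 0.2069
  (27 − 24.7606)²/24.7606 = 0.2025
  (43 − 37.5957)²/37.5957 = 0.7769
  (33 − 38.4043)²/38.4043 = 0.7605
  (28 − 31.1649)²/31.1649 = 0.3214
  (35 − 31.8351)²/31.8351 = 0.3146
χ² = 0.2069 + 0.2025 + 0.7769 + 0.7605 + 0.3214 + 0.3146 = 2.583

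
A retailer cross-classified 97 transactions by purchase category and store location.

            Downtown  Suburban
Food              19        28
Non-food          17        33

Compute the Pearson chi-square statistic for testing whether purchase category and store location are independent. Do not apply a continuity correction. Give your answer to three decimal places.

0.429

Row totals: 47, 50. Column totals: 36, 61. Grand total N = 97.
Expected counts (row total × column total / N):
  Food, Downtown: 47×36/97 = 17.4433
  Food, Suburban: 47×61/97 = 29.5567
  Non-food, Downtown: 50×36/97 = 18.5567
  Non-food, Suburban: 50×61/97 = 31.4433
Contributions (O − E)²/E:
  (19 − 17.4433)²/17.4433 = 0.1389
  (28 − 29.5567)²/29.5567 = 0.0820
  (17 − 18.5567)²/18.5567 = 0.1306
  (33 − 31.4433)²/31.4433 = 0.0771
χ² = 0.1389 + 0.0820 + 0.1306 + 0.0771 = 0.429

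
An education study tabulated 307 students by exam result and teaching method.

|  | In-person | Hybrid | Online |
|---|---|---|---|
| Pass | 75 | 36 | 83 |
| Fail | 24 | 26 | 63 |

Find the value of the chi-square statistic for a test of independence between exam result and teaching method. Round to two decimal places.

Row totals: 194, 113. Column totals: 99, 62, 146. Grand total N = 307.
Expected counts (row total × column total / N):
  Pass, In-person: 194×99/307 = 62.560
  Pass, Hybrid: 194×62/307 = 39.179
  Pass, Online: 194×146/307 = 92.261
  Fail, In-person: 113×99/307 = 36.440
  Fail, Hybrid: 113×62/307 = 22.821
  Fail, Online: 113×146/307 = 53.739
Contributions (O − E)²/E:
  (75 − 62.560)²/62.560 = 2.4737
  (36 − 39.179)²/39.179 = 0.2579
  (83 − 92.261)²/92.261 = 0.9296
  (24 − 36.440)²/36.440 = 4.2468
  (26 − 22.821)²/22.821 = 0.4428
  (63 − 53.739)²/53.739 = 1.5960
χ² = 2.4737 + 0.2579 + 0.9296 + 4.2468 + 0.4428 + 1.5960 = 9.95

9.95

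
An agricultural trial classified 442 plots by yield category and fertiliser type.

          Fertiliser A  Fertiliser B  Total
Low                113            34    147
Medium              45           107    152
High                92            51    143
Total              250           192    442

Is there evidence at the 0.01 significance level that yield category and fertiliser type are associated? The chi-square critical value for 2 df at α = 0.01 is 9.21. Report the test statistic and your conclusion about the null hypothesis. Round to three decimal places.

73.149; reject H₀

Grand total N = 442.
Expected counts (row total × column total / N):
  Low, Fertiliser A: 147×250/442 = 83.1448
  Low, Fertiliser B: 147×192/442 = 63.8552
  Medium, Fertiliser A: 152×250/442 = 85.9729
  Medium, Fertiliser B: 152×192/442 = 66.0271
  High, Fertiliser A: 143×250/442 = 80.8824
  High, Fertiliser B: 143×192/442 = 62.1176
Contributions (O − E)²/E:
  (113 − 83.1448)²/83.1448 = 10.7202
  (34 − 63.8552)²/63.8552 = 13.9587
  (45 − 85.9729)²/85.9729 = 19.5268
  (107 − 66.0271)²/66.0271 = 25.4256
  (92 − 80.8824)²/80.8824 = 1.5282
  (51 − 62.1176)²/62.1176 = 1.9898
χ² = 10.7202 + 13.9587 + 19.5268 + 25.4256 + 1.5282 + 1.9898 = 73.149
df = (3−1)(2−1) = 2. Since 73.149 > 9.21, reject the null hypothesis of independence at α = 0.01.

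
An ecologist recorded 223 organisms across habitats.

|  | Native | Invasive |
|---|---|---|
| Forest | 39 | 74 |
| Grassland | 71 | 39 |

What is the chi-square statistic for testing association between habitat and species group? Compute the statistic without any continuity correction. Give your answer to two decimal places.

Row totals: 113, 110. Column totals: 110, 113. Grand total N = 223.
Expected counts (row total × column total / N):
  Forest, Native: 113×110/223 = 55.740
  Forest, Invasive: 113×113/223 = 57.260
  Grassland, Native: 110×110/223 = 54.260
  Grassland, Invasive: 110×113/223 = 55.740
Contributions (O − E)²/E:
  (39 − 55.740)²/55.740 = 5.0274
  (74 − 57.260)²/57.260 = 4.8940
  (71 − 54.260)²/54.260 = 5.1645
  (39 − 55.740)²/55.740 = 5.0274
χ² = 5.0274 + 4.8940 + 5.1645 + 5.0274 = 20.11

20.11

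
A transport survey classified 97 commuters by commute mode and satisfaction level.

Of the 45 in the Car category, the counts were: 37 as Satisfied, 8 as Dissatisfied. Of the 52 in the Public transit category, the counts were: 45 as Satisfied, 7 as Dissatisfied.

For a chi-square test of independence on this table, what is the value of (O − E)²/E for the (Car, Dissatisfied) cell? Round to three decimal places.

0.156

Row total (Car) = 45; column total (Dissatisfied) = 15; N = 97.
Expected count E = 45 × 15 / 97 = 6.9588.
Contribution = (O − E)²/E = (8 − 6.9588)² / 6.9588 = 0.156.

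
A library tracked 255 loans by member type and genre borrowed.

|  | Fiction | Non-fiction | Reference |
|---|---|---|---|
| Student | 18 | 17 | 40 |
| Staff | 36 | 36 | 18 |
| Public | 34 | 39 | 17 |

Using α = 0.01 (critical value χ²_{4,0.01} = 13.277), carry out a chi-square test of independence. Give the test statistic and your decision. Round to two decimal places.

29.59; reject H₀

Row totals: 75, 90, 90. Column totals: 88, 92, 75. Grand total N = 255.
Expected counts (row total × column total / N):
  Student, Fiction: 75×88/255 = 25.882
  Student, Non-fiction: 75×92/255 = 27.059
  Student, Reference: 75×75/255 = 22.059
  Staff, Fiction: 90×88/255 = 31.059
  Staff, Non-fiction: 90×92/255 = 32.471
  Staff, Reference: 90×75/255 = 26.471
  Public, Fiction: 90×88/255 = 31.059
  Public, Non-fiction: 90×92/255 = 32.471
  Public, Reference: 90×75/255 = 26.471
Contributions (O − E)²/E:
  (18 − 25.882)²/25.882 = 2.4004
  (17 − 27.059)²/27.059 = 3.7394
  (40 − 22.059)²/22.059 = 14.5918
  (36 − 31.059)²/31.059 = 0.7860
  (36 − 32.471)²/32.471 = 0.3835
  (18 − 26.471)²/26.471 = 2.7108
  (34 − 31.059)²/31.059 = 0.2785
  (39 − 32.471)²/32.471 = 1.3128
  (17 − 26.471)²/26.471 = 3.3886
χ² = 2.4004 + 3.7394 + 14.5918 + 0.7860 + 0.3835 + 2.7108 + 0.2785 + 1.3128 + 3.3886 = 29.59
df = (3−1)(3−1) = 4. Since 29.59 > 13.277, reject the null hypothesis of independence at α = 0.01.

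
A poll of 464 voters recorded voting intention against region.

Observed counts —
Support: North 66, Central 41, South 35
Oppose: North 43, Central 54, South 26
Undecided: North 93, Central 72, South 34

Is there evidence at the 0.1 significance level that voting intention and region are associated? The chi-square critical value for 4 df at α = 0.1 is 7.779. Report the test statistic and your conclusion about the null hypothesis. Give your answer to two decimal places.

9.32; reject H₀

Row totals: 142, 123, 199. Column totals: 202, 167, 95. Grand total N = 464.
Expected counts (row total × column total / N):
  Support, North: 142×202/464 = 61.819
  Support, Central: 142×167/464 = 51.108
  Support, South: 142×95/464 = 29.073
  Oppose, North: 123×202/464 = 53.547
  Oppose, Central: 123×167/464 = 44.269
  Oppose, South: 123×95/464 = 25.183
  Undecided, North: 199×202/464 = 86.634
  Undecided, Central: 199×167/464 = 71.623
  Undecided, South: 199×95/464 = 40.744
Contributions (O − E)²/E:
  (66 − 61.819)²/61.819 = 0.2828
  (41 − 51.108)²/51.108 = 1.9991
  (35 − 29.073)²/29.073 = 1.2083
  (43 − 53.547)²/53.547 = 2.0774
  (54 − 44.269)²/44.269 = 2.1390
  (26 − 25.183)²/25.183 = 0.0265
  (93 − 86.634)²/86.634 = 0.4678
  (72 − 71.623)²/71.623 = 0.0020
  (34 − 40.744)²/40.744 = 1.1163
χ² = 0.2828 + 1.9991 + 1.2083 + 2.0774 + 2.1390 + 0.0265 + 0.4678 + 0.0020 + 1.1163 = 9.32
df = (3−1)(3−1) = 4. Since 9.32 > 7.779, reject the null hypothesis of independence at α = 0.1.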